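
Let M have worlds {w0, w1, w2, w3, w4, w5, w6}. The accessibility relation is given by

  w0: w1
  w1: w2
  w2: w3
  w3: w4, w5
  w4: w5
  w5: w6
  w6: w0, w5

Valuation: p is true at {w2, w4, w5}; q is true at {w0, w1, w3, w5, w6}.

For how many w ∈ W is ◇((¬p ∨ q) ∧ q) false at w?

1

w0: successors {w1}; (¬p ∨ q) ∧ q there: w1:T. ✓
w1: successors {w2}; (¬p ∨ q) ∧ q there: w2:F. ✗
w2: successors {w3}; (¬p ∨ q) ∧ q there: w3:T. ✓
w3: successors {w4, w5}; (¬p ∨ q) ∧ q there: w4:F, w5:T. ✓
w4: successors {w5}; (¬p ∨ q) ∧ q there: w5:T. ✓
w5: successors {w6}; (¬p ∨ q) ∧ q there: w6:T. ✓
w6: successors {w0, w5}; (¬p ∨ q) ∧ q there: w0:T, w5:T. ✓
Satisfying worlds: {w0, w2, w3, w4, w5, w6}.
So ◇((¬p ∨ q) ∧ q) fails at the other 1 world.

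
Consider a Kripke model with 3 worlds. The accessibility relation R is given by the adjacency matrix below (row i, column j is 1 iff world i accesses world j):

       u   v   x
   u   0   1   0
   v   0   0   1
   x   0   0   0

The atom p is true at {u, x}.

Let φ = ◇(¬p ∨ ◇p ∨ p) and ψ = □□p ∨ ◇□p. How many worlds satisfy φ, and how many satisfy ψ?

2 and 3

For ◇(¬p ∨ ◇p ∨ p):
u: successors {v}; ¬p ∨ ◇p ∨ p there: v:T. ✓
v: successors {x}; ¬p ∨ ◇p ∨ p there: x:T. ✓
x: no successors, so ◇(¬p ∨ ◇p ∨ p) fails. ✗
— 2 worlds.
For □□p ∨ ◇□p:
u: □□p is T, ◇□p is T. ✓
v: □□p is T, ◇□p is T. ✓
x: □□p is T, ◇□p is F. ✓
— 3 worlds.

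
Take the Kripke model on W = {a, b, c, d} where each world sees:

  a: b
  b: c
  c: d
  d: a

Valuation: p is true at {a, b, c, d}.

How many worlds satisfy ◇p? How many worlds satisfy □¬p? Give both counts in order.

4 and 0

For ◇p:
a: successors {b}; p there: b:T. ✓
b: successors {c}; p there: c:T. ✓
c: successors {d}; p there: d:T. ✓
d: successors {a}; p there: a:T. ✓
— 4 worlds.
For □¬p:
a: successors {b}; ¬p there: b:F. ✗
b: successors {c}; ¬p there: c:F. ✗
c: successors {d}; ¬p there: d:F. ✗
d: successors {a}; ¬p there: a:F. ✗
— 0 worlds.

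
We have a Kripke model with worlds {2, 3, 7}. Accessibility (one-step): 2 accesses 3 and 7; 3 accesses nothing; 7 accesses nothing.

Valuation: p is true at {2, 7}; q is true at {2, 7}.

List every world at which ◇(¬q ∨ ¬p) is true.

2: successors {3, 7}; ¬q ∨ ¬p there: 3:T, 7:F. ✓
3: no successors, so ◇(¬q ∨ ¬p) fails. ✗
7: no successors, so ◇(¬q ∨ ¬p) fails. ✗

{2}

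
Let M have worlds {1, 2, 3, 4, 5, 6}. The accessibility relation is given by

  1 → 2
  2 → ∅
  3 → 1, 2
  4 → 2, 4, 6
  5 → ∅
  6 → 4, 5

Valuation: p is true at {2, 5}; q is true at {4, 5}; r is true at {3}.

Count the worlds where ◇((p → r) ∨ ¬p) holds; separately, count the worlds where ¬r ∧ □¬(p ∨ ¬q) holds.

3 and 2

For ◇((p → r) ∨ ¬p):
1: successors {2}; (p → r) ∨ ¬p there: 2:F. ✗
2: no successors, so ◇((p → r) ∨ ¬p) fails. ✗
3: successors {1, 2}; (p → r) ∨ ¬p there: 1:T, 2:F. ✓
4: successors {2, 4, 6}; (p → r) ∨ ¬p there: 2:F, 4:T, 6:T. ✓
5: no successors, so ◇((p → r) ∨ ¬p) fails. ✗
6: successors {4, 5}; (p → r) ∨ ¬p there: 4:T, 5:F. ✓
— 3 worlds.
For ¬r ∧ □¬(p ∨ ¬q):
1: ¬r is T, □¬(p ∨ ¬q) is F. ✗
2: ¬r is T, □¬(p ∨ ¬q) is T. ✓
3: ¬r is F, □¬(p ∨ ¬q) is F. ✗
4: ¬r is T, □¬(p ∨ ¬q) is F. ✗
5: ¬r is T, □¬(p ∨ ¬q) is T. ✓
6: ¬r is T, □¬(p ∨ ¬q) is F. ✗
— 2 worlds.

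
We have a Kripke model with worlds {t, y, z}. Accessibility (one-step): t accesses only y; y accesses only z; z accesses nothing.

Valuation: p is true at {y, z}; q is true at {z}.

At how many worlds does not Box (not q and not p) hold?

t: Box (not q and not p) is F. ✓
y: Box (not q and not p) is F. ✓
z: Box (not q and not p) is T. ✗
Satisfying worlds: {t, y}.

2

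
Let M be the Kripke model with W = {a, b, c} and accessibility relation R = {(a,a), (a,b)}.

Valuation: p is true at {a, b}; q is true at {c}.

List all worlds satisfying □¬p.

a: successors {a, b}; ¬p there: a:F, b:F. ✗
b: no successors, so □¬p holds vacuously. ✓
c: no successors, so □¬p holds vacuously. ✓

{b, c}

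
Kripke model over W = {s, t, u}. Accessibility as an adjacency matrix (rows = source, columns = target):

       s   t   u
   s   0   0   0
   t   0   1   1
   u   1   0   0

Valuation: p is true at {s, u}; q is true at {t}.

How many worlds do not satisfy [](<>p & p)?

2

s: no successors, so [](<>p & p) holds vacuously. ✓
t: successors {t, u}; <>p & p there: t:F, u:T. ✗
u: successors {s}; <>p & p there: s:F. ✗
Satisfying worlds: {s}.
So [](<>p & p) fails at the other 2 worlds.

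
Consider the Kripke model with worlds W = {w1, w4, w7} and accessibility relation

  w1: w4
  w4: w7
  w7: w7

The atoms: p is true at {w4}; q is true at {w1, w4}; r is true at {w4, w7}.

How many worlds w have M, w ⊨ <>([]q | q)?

1

w1: successors {w4}; []q | q there: w4:T. ✓
w4: successors {w7}; []q | q there: w7:F. ✗
w7: successors {w7}; []q | q there: w7:F. ✗
Satisfying worlds: {w1}.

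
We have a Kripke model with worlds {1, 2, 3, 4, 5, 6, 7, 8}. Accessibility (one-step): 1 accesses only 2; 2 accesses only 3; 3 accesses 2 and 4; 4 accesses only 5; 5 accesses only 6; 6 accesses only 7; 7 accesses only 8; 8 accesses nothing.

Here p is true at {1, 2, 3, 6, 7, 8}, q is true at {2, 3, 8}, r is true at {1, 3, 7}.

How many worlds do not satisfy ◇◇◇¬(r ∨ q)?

5

1: successors {2}; ◇◇¬(r ∨ q) there: 2:T. ✓
2: successors {3}; ◇◇¬(r ∨ q) there: 3:T. ✓
3: successors {2, 4}; ◇◇¬(r ∨ q) there: 2:T, 4:T. ✓
4: successors {5}; ◇◇¬(r ∨ q) there: 5:F. ✗
5: successors {6}; ◇◇¬(r ∨ q) there: 6:F. ✗
6: successors {7}; ◇◇¬(r ∨ q) there: 7:F. ✗
7: successors {8}; ◇◇¬(r ∨ q) there: 8:F. ✗
8: no successors, so ◇◇◇¬(r ∨ q) fails. ✗
Satisfying worlds: {1, 2, 3}.
So ◇◇◇¬(r ∨ q) fails at the other 5 worlds.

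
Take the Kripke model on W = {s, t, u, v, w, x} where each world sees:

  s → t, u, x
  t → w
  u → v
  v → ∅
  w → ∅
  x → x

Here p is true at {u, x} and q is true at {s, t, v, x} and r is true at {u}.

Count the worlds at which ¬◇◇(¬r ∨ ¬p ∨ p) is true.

4

s: ◇◇(¬r ∨ ¬p ∨ p) is T. ✗
t: ◇◇(¬r ∨ ¬p ∨ p) is F. ✓
u: ◇◇(¬r ∨ ¬p ∨ p) is F. ✓
v: ◇◇(¬r ∨ ¬p ∨ p) is F. ✓
w: ◇◇(¬r ∨ ¬p ∨ p) is F. ✓
x: ◇◇(¬r ∨ ¬p ∨ p) is T. ✗
Satisfying worlds: {t, u, v, w}.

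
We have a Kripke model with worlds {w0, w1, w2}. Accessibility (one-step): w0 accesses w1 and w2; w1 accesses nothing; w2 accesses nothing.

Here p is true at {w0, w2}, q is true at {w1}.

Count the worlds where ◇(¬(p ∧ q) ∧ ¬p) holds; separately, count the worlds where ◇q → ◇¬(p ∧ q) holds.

For ◇(¬(p ∧ q) ∧ ¬p):
w0: successors {w1, w2}; ¬(p ∧ q) ∧ ¬p there: w1:T, w2:F. ✓
w1: no successors, so ◇(¬(p ∧ q) ∧ ¬p) fails. ✗
w2: no successors, so ◇(¬(p ∧ q) ∧ ¬p) fails. ✗
— 1 world.
For ◇q → ◇¬(p ∧ q):
w0: ◇q is T, ◇¬(p ∧ q) is T. ✓
w1: ◇q is F, ◇¬(p ∧ q) is F. ✓
w2: ◇q is F, ◇¬(p ∧ q) is F. ✓
— 3 worlds.

1 and 3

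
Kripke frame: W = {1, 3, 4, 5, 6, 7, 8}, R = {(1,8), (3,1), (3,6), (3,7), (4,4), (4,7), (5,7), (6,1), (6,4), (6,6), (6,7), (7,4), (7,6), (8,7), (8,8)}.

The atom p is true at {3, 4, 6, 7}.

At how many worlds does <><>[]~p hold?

3

1: successors {8}; <>[]~p there: 8:F. ✗
3: successors {1, 6, 7}; <>[]~p there: 1:F, 6:T, 7:F. ✓
4: successors {4, 7}; <>[]~p there: 4:F, 7:F. ✗
5: successors {7}; <>[]~p there: 7:F. ✗
6: successors {1, 4, 6, 7}; <>[]~p there: 1:F, 4:F, 6:T, 7:F. ✓
7: successors {4, 6}; <>[]~p there: 4:F, 6:T. ✓
8: successors {7, 8}; <>[]~p there: 7:F, 8:F. ✗
Satisfying worlds: {3, 6, 7}.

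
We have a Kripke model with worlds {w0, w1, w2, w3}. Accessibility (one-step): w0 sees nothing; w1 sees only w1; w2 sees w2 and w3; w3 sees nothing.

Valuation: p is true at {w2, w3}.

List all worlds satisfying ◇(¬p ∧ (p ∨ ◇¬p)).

w0: no successors, so ◇(¬p ∧ (p ∨ ◇¬p)) fails. ✗
w1: successors {w1}; ¬p ∧ (p ∨ ◇¬p) there: w1:T. ✓
w2: successors {w2, w3}; ¬p ∧ (p ∨ ◇¬p) there: w2:F, w3:F. ✗
w3: no successors, so ◇(¬p ∧ (p ∨ ◇¬p)) fails. ✗

{w1}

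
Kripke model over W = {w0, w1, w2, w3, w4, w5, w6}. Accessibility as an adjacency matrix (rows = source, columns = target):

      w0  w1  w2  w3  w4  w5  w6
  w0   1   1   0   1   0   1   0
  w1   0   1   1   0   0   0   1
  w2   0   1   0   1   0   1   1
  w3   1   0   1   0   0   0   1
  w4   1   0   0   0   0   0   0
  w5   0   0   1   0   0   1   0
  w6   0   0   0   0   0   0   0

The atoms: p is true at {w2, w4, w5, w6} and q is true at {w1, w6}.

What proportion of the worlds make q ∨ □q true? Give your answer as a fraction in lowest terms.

2/7

w0: q is F, □q is F. ✗
w1: q is T, □q is F. ✓
w2: q is F, □q is F. ✗
w3: q is F, □q is F. ✗
w4: q is F, □q is F. ✗
w5: q is F, □q is F. ✗
w6: q is T, □q is T. ✓
That's 2 of 7 worlds, so 2/7.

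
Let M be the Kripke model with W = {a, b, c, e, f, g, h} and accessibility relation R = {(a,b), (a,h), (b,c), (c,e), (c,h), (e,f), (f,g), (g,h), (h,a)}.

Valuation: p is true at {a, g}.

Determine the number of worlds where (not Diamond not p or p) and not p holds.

2

a: not Diamond not p or p is T, not p is F. ✗
b: not Diamond not p or p is F, not p is T. ✗
c: not Diamond not p or p is F, not p is T. ✗
e: not Diamond not p or p is F, not p is T. ✗
f: not Diamond not p or p is T, not p is T. ✓
g: not Diamond not p or p is T, not p is F. ✗
h: not Diamond not p or p is T, not p is T. ✓
Satisfying worlds: {f, h}.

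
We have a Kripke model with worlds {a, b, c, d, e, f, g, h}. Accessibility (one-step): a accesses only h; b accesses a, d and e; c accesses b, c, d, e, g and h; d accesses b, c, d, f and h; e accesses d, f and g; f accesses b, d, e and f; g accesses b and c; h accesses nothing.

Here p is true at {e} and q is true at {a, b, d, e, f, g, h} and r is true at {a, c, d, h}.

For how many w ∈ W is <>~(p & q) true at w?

7

a: successors {h}; ~(p & q) there: h:T. ✓
b: successors {a, d, e}; ~(p & q) there: a:T, d:T, e:F. ✓
c: successors {b, c, d, e, g, h}; ~(p & q) there: b:T, c:T, d:T, e:F, g:T, h:T. ✓
d: successors {b, c, d, f, h}; ~(p & q) there: b:T, c:T, d:T, f:T, h:T. ✓
e: successors {d, f, g}; ~(p & q) there: d:T, f:T, g:T. ✓
f: successors {b, d, e, f}; ~(p & q) there: b:T, d:T, e:F, f:T. ✓
g: successors {b, c}; ~(p & q) there: b:T, c:T. ✓
h: no successors, so <>~(p & q) fails. ✗
Satisfying worlds: {a, b, c, d, e, f, g}.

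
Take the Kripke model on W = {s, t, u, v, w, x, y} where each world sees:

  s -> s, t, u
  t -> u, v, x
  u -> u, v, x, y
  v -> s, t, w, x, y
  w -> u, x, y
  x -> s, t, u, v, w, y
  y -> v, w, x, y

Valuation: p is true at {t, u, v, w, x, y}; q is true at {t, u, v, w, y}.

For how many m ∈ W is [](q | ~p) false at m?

s: successors {s, t, u}; q | ~p there: s:T, t:T, u:T. ✓
t: successors {u, v, x}; q | ~p there: u:T, v:T, x:F. ✗
u: successors {u, v, x, y}; q | ~p there: u:T, v:T, x:F, y:T. ✗
v: successors {s, t, w, x, y}; q | ~p there: s:T, t:T, w:T, x:F, y:T. ✗
w: successors {u, x, y}; q | ~p there: u:T, x:F, y:T. ✗
x: successors {s, t, u, v, w, y}; q | ~p there: s:T, t:T, u:T, v:T, w:T, y:T. ✓
y: successors {v, w, x, y}; q | ~p there: v:T, w:T, x:F, y:T. ✗
Satisfying worlds: {s, x}.
So [](q | ~p) fails at the other 5 worlds.

5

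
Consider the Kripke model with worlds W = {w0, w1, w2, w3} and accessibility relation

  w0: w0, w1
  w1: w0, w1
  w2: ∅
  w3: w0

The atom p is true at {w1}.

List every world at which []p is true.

w0: successors {w0, w1}; p there: w0:F, w1:T. ✗
w1: successors {w0, w1}; p there: w0:F, w1:T. ✗
w2: no successors, so []p holds vacuously. ✓
w3: successors {w0}; p there: w0:F. ✗

{w2}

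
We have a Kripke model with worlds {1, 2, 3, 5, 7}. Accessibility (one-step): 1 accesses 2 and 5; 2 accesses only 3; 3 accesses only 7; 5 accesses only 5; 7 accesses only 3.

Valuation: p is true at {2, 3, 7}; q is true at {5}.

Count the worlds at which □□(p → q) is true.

1: successors {2, 5}; □(p → q) there: 2:F, 5:T. ✗
2: successors {3}; □(p → q) there: 3:F. ✗
3: successors {7}; □(p → q) there: 7:F. ✗
5: successors {5}; □(p → q) there: 5:T. ✓
7: successors {3}; □(p → q) there: 3:F. ✗
Satisfying worlds: {5}.

1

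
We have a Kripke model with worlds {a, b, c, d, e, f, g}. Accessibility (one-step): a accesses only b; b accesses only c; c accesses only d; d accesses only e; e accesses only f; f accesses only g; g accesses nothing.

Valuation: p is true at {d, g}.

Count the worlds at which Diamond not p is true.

4

a: successors {b}; not p there: b:T. ✓
b: successors {c}; not p there: c:T. ✓
c: successors {d}; not p there: d:F. ✗
d: successors {e}; not p there: e:T. ✓
e: successors {f}; not p there: f:T. ✓
f: successors {g}; not p there: g:F. ✗
g: no successors, so Diamond not p fails. ✗
Satisfying worlds: {a, b, d, e}.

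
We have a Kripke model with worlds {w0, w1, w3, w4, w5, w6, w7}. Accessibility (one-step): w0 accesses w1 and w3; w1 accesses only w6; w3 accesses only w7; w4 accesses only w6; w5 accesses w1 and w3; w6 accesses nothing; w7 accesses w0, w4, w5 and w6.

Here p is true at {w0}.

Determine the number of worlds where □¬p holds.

w0: successors {w1, w3}; ¬p there: w1:T, w3:T. ✓
w1: successors {w6}; ¬p there: w6:T. ✓
w3: successors {w7}; ¬p there: w7:T. ✓
w4: successors {w6}; ¬p there: w6:T. ✓
w5: successors {w1, w3}; ¬p there: w1:T, w3:T. ✓
w6: no successors, so □¬p holds vacuously. ✓
w7: successors {w0, w4, w5, w6}; ¬p there: w0:F, w4:T, w5:T, w6:T. ✗
Satisfying worlds: {w0, w1, w3, w4, w5, w6}.

6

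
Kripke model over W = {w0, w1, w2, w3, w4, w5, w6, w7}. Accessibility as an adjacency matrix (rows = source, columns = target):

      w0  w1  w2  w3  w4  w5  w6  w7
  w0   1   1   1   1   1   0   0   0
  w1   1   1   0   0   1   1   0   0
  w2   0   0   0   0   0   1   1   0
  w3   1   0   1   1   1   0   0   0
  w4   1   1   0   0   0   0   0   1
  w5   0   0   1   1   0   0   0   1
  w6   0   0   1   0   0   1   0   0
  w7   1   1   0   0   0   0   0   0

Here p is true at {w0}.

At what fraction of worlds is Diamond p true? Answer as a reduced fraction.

w0: successors {w0, w1, w2, w3, w4}; p there: w0:T, w1:F, w2:F, w3:F, w4:F. ✓
w1: successors {w0, w1, w4, w5}; p there: w0:T, w1:F, w4:F, w5:F. ✓
w2: successors {w5, w6}; p there: w5:F, w6:F. ✗
w3: successors {w0, w2, w3, w4}; p there: w0:T, w2:F, w3:F, w4:F. ✓
w4: successors {w0, w1, w7}; p there: w0:T, w1:F, w7:F. ✓
w5: successors {w2, w3, w7}; p there: w2:F, w3:F, w7:F. ✗
w6: successors {w2, w5}; p there: w2:F, w5:F. ✗
w7: successors {w0, w1}; p there: w0:T, w1:F. ✓
That's 5 of 8 worlds, so 5/8.

5/8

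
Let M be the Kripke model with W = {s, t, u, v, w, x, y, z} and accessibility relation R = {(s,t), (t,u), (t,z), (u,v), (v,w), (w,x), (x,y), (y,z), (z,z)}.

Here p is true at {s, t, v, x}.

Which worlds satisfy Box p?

s: successors {t}; p there: t:T. ✓
t: successors {u, z}; p there: u:F, z:F. ✗
u: successors {v}; p there: v:T. ✓
v: successors {w}; p there: w:F. ✗
w: successors {x}; p there: x:T. ✓
x: successors {y}; p there: y:F. ✗
y: successors {z}; p there: z:F. ✗
z: successors {z}; p there: z:F. ✗

{s, u, w}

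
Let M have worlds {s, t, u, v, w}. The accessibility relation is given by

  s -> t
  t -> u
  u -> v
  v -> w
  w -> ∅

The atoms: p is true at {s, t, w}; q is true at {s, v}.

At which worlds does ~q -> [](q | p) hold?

{s, u, v, w}

s: ~q is F, [](q | p) is T. ✓
t: ~q is T, [](q | p) is F. ✗
u: ~q is T, [](q | p) is T. ✓
v: ~q is F, [](q | p) is T. ✓
w: ~q is T, [](q | p) is T. ✓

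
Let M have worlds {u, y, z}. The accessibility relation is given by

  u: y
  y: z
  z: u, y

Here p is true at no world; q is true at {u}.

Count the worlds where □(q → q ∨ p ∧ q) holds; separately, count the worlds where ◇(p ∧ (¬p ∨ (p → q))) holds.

For □(q → q ∨ p ∧ q):
u: successors {y}; q → q ∨ p ∧ q there: y:T. ✓
y: successors {z}; q → q ∨ p ∧ q there: z:T. ✓
z: successors {u, y}; q → q ∨ p ∧ q there: u:T, y:T. ✓
— 3 worlds.
For ◇(p ∧ (¬p ∨ (p → q))):
u: successors {y}; p ∧ (¬p ∨ (p → q)) there: y:F. ✗
y: successors {z}; p ∧ (¬p ∨ (p → q)) there: z:F. ✗
z: successors {u, y}; p ∧ (¬p ∨ (p → q)) there: u:F, y:F. ✗
— 0 worlds.

3 and 0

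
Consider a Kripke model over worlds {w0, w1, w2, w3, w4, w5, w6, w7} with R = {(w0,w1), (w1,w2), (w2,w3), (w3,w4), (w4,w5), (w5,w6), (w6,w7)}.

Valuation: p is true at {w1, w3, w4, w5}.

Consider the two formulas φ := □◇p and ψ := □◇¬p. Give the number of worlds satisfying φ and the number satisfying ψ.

For □◇p:
w0: successors {w1}; ◇p there: w1:F. ✗
w1: successors {w2}; ◇p there: w2:T. ✓
w2: successors {w3}; ◇p there: w3:T. ✓
w3: successors {w4}; ◇p there: w4:T. ✓
w4: successors {w5}; ◇p there: w5:F. ✗
w5: successors {w6}; ◇p there: w6:F. ✗
w6: successors {w7}; ◇p there: w7:F. ✗
w7: no successors, so □◇p holds vacuously. ✓
— 4 worlds.
For □◇¬p:
w0: successors {w1}; ◇¬p there: w1:T. ✓
w1: successors {w2}; ◇¬p there: w2:F. ✗
w2: successors {w3}; ◇¬p there: w3:F. ✗
w3: successors {w4}; ◇¬p there: w4:F. ✗
w4: successors {w5}; ◇¬p there: w5:T. ✓
w5: successors {w6}; ◇¬p there: w6:T. ✓
w6: successors {w7}; ◇¬p there: w7:F. ✗
w7: no successors, so □◇¬p holds vacuously. ✓
— 4 worlds.

4 and 4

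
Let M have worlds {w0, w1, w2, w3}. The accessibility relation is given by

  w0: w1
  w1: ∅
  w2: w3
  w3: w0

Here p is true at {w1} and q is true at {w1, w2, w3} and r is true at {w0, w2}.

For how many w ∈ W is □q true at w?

w0: successors {w1}; q there: w1:T. ✓
w1: no successors, so □q holds vacuously. ✓
w2: successors {w3}; q there: w3:T. ✓
w3: successors {w0}; q there: w0:F. ✗
Satisfying worlds: {w0, w1, w2}.

3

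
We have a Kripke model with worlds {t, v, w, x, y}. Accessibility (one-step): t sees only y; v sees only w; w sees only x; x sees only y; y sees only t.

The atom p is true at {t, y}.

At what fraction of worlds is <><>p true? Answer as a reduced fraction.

t: successors {y}; <>p there: y:T. ✓
v: successors {w}; <>p there: w:F. ✗
w: successors {x}; <>p there: x:T. ✓
x: successors {y}; <>p there: y:T. ✓
y: successors {t}; <>p there: t:T. ✓
That's 4 of 5 worlds, so 4/5.

4/5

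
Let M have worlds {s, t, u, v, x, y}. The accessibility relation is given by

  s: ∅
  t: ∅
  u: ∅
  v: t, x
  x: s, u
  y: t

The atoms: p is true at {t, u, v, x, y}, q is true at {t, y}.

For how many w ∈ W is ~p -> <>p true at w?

5

s: ~p is T, <>p is F. ✗
t: ~p is F, <>p is F. ✓
u: ~p is F, <>p is F. ✓
v: ~p is F, <>p is T. ✓
x: ~p is F, <>p is T. ✓
y: ~p is F, <>p is T. ✓
Satisfying worlds: {t, u, v, x, y}.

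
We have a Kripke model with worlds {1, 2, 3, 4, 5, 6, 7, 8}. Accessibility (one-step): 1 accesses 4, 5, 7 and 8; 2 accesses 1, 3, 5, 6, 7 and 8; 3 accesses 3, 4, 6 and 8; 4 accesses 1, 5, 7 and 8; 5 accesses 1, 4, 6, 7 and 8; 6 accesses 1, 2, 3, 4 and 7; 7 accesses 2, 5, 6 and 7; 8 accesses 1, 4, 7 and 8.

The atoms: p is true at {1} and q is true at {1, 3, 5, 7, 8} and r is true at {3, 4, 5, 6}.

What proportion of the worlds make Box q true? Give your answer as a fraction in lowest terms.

1: successors {4, 5, 7, 8}; q there: 4:F, 5:T, 7:T, 8:T. ✗
2: successors {1, 3, 5, 6, 7, 8}; q there: 1:T, 3:T, 5:T, 6:F, 7:T, 8:T. ✗
3: successors {3, 4, 6, 8}; q there: 3:T, 4:F, 6:F, 8:T. ✗
4: successors {1, 5, 7, 8}; q there: 1:T, 5:T, 7:T, 8:T. ✓
5: successors {1, 4, 6, 7, 8}; q there: 1:T, 4:F, 6:F, 7:T, 8:T. ✗
6: successors {1, 2, 3, 4, 7}; q there: 1:T, 2:F, 3:T, 4:F, 7:T. ✗
7: successors {2, 5, 6, 7}; q there: 2:F, 5:T, 6:F, 7:T. ✗
8: successors {1, 4, 7, 8}; q there: 1:T, 4:F, 7:T, 8:T. ✗
That's 1 of 8 worlds, so 1/8.

1/8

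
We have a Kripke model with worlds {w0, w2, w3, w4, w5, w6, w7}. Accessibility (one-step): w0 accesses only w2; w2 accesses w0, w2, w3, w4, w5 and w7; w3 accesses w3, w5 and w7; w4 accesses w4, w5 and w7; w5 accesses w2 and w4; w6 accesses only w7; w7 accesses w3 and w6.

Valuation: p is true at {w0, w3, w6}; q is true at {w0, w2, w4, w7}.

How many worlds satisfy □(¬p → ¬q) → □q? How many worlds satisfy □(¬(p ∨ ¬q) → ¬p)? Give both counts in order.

6 and 7

For □(¬p → ¬q) → □q:
w0: □(¬p → ¬q) is F, □q is T. ✓
w2: □(¬p → ¬q) is F, □q is F. ✓
w3: □(¬p → ¬q) is F, □q is F. ✓
w4: □(¬p → ¬q) is F, □q is F. ✓
w5: □(¬p → ¬q) is F, □q is T. ✓
w6: □(¬p → ¬q) is F, □q is T. ✓
w7: □(¬p → ¬q) is T, □q is F. ✗
— 6 worlds.
For □(¬(p ∨ ¬q) → ¬p):
w0: successors {w2}; ¬(p ∨ ¬q) → ¬p there: w2:T. ✓
w2: successors {w0, w2, w3, w4, w5, w7}; ¬(p ∨ ¬q) → ¬p there: w0:T, w2:T, w3:T, w4:T, w5:T, w7:T. ✓
w3: successors {w3, w5, w7}; ¬(p ∨ ¬q) → ¬p there: w3:T, w5:T, w7:T. ✓
w4: successors {w4, w5, w7}; ¬(p ∨ ¬q) → ¬p there: w4:T, w5:T, w7:T. ✓
w5: successors {w2, w4}; ¬(p ∨ ¬q) → ¬p there: w2:T, w4:T. ✓
w6: successors {w7}; ¬(p ∨ ¬q) → ¬p there: w7:T. ✓
w7: successors {w3, w6}; ¬(p ∨ ¬q) → ¬p there: w3:T, w6:T. ✓
— 7 worlds.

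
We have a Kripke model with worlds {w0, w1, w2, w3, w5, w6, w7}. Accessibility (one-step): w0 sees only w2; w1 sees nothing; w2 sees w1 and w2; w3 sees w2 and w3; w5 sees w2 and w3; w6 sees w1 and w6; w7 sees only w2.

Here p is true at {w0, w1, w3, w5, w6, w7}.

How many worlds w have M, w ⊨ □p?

2

w0: successors {w2}; p there: w2:F. ✗
w1: no successors, so □p holds vacuously. ✓
w2: successors {w1, w2}; p there: w1:T, w2:F. ✗
w3: successors {w2, w3}; p there: w2:F, w3:T. ✗
w5: successors {w2, w3}; p there: w2:F, w3:T. ✗
w6: successors {w1, w6}; p there: w1:T, w6:T. ✓
w7: successors {w2}; p there: w2:F. ✗
Satisfying worlds: {w1, w6}.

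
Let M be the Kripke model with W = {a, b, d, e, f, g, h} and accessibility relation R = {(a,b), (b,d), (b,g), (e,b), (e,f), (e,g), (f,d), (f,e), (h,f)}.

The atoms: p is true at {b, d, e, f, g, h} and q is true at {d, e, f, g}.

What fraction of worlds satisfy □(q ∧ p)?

a: successors {b}; q ∧ p there: b:F. ✗
b: successors {d, g}; q ∧ p there: d:T, g:T. ✓
d: no successors, so □(q ∧ p) holds vacuously. ✓
e: successors {b, f, g}; q ∧ p there: b:F, f:T, g:T. ✗
f: successors {d, e}; q ∧ p there: d:T, e:T. ✓
g: no successors, so □(q ∧ p) holds vacuously. ✓
h: successors {f}; q ∧ p there: f:T. ✓
That's 5 of 7 worlds, so 5/7.

5/7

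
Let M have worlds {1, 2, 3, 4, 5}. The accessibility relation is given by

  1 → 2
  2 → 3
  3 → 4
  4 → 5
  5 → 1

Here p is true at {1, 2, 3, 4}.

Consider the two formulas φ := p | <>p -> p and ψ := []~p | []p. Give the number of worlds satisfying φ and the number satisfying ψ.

4 and 5

For p | <>p -> p:
1: p | <>p is T, p is T. ✓
2: p | <>p is T, p is T. ✓
3: p | <>p is T, p is T. ✓
4: p | <>p is T, p is T. ✓
5: p | <>p is T, p is F. ✗
— 4 worlds.
For []~p | []p:
1: []~p is F, []p is T. ✓
2: []~p is F, []p is T. ✓
3: []~p is F, []p is T. ✓
4: []~p is T, []p is F. ✓
5: []~p is F, []p is T. ✓
— 5 worlds.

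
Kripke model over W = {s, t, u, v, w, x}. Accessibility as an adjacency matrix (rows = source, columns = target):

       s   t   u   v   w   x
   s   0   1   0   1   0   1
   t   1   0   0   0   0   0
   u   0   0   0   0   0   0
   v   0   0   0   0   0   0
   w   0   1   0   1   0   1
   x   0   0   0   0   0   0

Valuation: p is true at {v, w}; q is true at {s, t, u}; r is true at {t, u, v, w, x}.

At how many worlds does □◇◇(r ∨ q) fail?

s: successors {t, v, x}; ◇◇(r ∨ q) there: t:T, v:F, x:F. ✗
t: successors {s}; ◇◇(r ∨ q) there: s:T. ✓
u: no successors, so □◇◇(r ∨ q) holds vacuously. ✓
v: no successors, so □◇◇(r ∨ q) holds vacuously. ✓
w: successors {t, v, x}; ◇◇(r ∨ q) there: t:T, v:F, x:F. ✗
x: no successors, so □◇◇(r ∨ q) holds vacuously. ✓
Satisfying worlds: {t, u, v, x}.
So □◇◇(r ∨ q) fails at the other 2 worlds.

2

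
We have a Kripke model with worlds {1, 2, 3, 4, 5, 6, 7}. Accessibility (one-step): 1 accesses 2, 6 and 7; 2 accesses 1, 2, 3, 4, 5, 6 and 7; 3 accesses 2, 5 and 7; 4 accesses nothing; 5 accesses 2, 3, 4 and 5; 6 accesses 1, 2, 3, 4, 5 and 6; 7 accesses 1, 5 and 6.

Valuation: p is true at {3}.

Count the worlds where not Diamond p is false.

1: Diamond p is F. ✓
2: Diamond p is T. ✗
3: Diamond p is F. ✓
4: Diamond p is F. ✓
5: Diamond p is T. ✗
6: Diamond p is T. ✗
7: Diamond p is F. ✓
Satisfying worlds: {1, 3, 4, 7}.
So not Diamond p fails at the other 3 worlds.

3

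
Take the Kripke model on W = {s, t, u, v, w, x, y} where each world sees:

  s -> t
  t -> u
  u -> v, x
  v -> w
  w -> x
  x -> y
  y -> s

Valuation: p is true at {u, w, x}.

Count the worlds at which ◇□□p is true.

s: successors {t}; □□p there: t:F. ✗
t: successors {u}; □□p there: u:F. ✗
u: successors {v, x}; □□p there: v:T, x:F. ✓
v: successors {w}; □□p there: w:F. ✗
w: successors {x}; □□p there: x:F. ✗
x: successors {y}; □□p there: y:F. ✗
y: successors {s}; □□p there: s:T. ✓
Satisfying worlds: {u, y}.

2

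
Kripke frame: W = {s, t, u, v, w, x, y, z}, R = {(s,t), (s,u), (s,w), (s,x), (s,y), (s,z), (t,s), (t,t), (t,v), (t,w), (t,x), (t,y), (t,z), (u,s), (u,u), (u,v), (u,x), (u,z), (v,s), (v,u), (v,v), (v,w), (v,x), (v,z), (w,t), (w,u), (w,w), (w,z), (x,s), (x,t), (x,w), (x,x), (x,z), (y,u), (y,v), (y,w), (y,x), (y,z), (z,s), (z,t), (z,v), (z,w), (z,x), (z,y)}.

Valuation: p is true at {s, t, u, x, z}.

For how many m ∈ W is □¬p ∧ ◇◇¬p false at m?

s: □¬p is F, ◇◇¬p is T. ✗
t: □¬p is F, ◇◇¬p is T. ✗
u: □¬p is F, ◇◇¬p is T. ✗
v: □¬p is F, ◇◇¬p is T. ✗
w: □¬p is F, ◇◇¬p is T. ✗
x: □¬p is F, ◇◇¬p is T. ✗
y: □¬p is F, ◇◇¬p is T. ✗
z: □¬p is F, ◇◇¬p is T. ✗
Satisfying worlds: ∅.
So □¬p ∧ ◇◇¬p fails at the other 8 worlds.

8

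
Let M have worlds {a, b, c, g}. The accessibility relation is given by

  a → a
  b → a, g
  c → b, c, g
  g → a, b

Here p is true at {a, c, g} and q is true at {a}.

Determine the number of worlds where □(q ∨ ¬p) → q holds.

a: □(q ∨ ¬p) is T, q is T. ✓
b: □(q ∨ ¬p) is F, q is F. ✓
c: □(q ∨ ¬p) is F, q is F. ✓
g: □(q ∨ ¬p) is T, q is F. ✗
Satisfying worlds: {a, b, c}.

3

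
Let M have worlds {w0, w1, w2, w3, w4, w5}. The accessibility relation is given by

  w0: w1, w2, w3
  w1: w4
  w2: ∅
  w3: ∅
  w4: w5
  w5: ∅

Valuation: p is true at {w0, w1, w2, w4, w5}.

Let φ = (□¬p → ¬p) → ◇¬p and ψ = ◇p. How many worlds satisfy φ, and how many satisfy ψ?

3 and 3

For (□¬p → ¬p) → ◇¬p:
w0: □¬p → ¬p is T, ◇¬p is T. ✓
w1: □¬p → ¬p is T, ◇¬p is F. ✗
w2: □¬p → ¬p is F, ◇¬p is F. ✓
w3: □¬p → ¬p is T, ◇¬p is F. ✗
w4: □¬p → ¬p is T, ◇¬p is F. ✗
w5: □¬p → ¬p is F, ◇¬p is F. ✓
— 3 worlds.
For ◇p:
w0: successors {w1, w2, w3}; p there: w1:T, w2:T, w3:F. ✓
w1: successors {w4}; p there: w4:T. ✓
w2: no successors, so ◇p fails. ✗
w3: no successors, so ◇p fails. ✗
w4: successors {w5}; p there: w5:T. ✓
w5: no successors, so ◇p fails. ✗
— 3 worlds.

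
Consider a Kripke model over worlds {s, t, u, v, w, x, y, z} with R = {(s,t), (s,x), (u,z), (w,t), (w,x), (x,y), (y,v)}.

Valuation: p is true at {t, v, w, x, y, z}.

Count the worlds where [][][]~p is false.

s: successors {t, x}; [][]~p there: t:T, x:F. ✗
t: no successors, so [][][]~p holds vacuously. ✓
u: successors {z}; [][]~p there: z:T. ✓
v: no successors, so [][][]~p holds vacuously. ✓
w: successors {t, x}; [][]~p there: t:T, x:F. ✗
x: successors {y}; [][]~p there: y:T. ✓
y: successors {v}; [][]~p there: v:T. ✓
z: no successors, so [][][]~p holds vacuously. ✓
Satisfying worlds: {t, u, v, x, y, z}.
So [][][]~p fails at the other 2 worlds.

2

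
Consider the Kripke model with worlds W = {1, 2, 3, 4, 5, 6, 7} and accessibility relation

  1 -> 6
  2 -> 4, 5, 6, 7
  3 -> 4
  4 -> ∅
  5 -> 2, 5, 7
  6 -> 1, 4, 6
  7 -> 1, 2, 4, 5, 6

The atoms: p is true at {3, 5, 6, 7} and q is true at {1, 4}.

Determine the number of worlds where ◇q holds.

4

1: successors {6}; q there: 6:F. ✗
2: successors {4, 5, 6, 7}; q there: 4:T, 5:F, 6:F, 7:F. ✓
3: successors {4}; q there: 4:T. ✓
4: no successors, so ◇q fails. ✗
5: successors {2, 5, 7}; q there: 2:F, 5:F, 7:F. ✗
6: successors {1, 4, 6}; q there: 1:T, 4:T, 6:F. ✓
7: successors {1, 2, 4, 5, 6}; q there: 1:T, 2:F, 4:T, 5:F, 6:F. ✓
Satisfying worlds: {2, 3, 6, 7}.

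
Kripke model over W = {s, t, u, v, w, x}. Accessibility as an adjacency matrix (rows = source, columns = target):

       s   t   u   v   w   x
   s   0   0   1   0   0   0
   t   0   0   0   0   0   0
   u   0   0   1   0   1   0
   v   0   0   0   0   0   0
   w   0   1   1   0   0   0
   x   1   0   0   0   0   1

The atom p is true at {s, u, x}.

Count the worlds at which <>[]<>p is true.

s: successors {u}; []<>p there: u:T. ✓
t: no successors, so <>[]<>p fails. ✗
u: successors {u, w}; []<>p there: u:T, w:F. ✓
v: no successors, so <>[]<>p fails. ✗
w: successors {t, u}; []<>p there: t:T, u:T. ✓
x: successors {s, x}; []<>p there: s:T, x:T. ✓
Satisfying worlds: {s, u, w, x}.

4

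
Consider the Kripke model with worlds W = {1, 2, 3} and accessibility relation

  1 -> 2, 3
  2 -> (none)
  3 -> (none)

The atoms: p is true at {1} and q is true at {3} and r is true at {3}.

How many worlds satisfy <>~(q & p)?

1: successors {2, 3}; ~(q & p) there: 2:T, 3:T. ✓
2: no successors, so <>~(q & p) fails. ✗
3: no successors, so <>~(q & p) fails. ✗
Satisfying worlds: {1}.

1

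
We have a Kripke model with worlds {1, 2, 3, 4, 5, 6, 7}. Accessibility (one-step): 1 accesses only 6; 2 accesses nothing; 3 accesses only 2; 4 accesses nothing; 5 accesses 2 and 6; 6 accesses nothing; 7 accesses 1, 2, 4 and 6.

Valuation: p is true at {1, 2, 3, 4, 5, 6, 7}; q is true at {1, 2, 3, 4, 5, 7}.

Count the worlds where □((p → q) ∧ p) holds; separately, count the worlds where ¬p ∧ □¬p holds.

For □((p → q) ∧ p):
1: successors {6}; (p → q) ∧ p there: 6:F. ✗
2: no successors, so □((p → q) ∧ p) holds vacuously. ✓
3: successors {2}; (p → q) ∧ p there: 2:T. ✓
4: no successors, so □((p → q) ∧ p) holds vacuously. ✓
5: successors {2, 6}; (p → q) ∧ p there: 2:T, 6:F. ✗
6: no successors, so □((p → q) ∧ p) holds vacuously. ✓
7: successors {1, 2, 4, 6}; (p → q) ∧ p there: 1:T, 2:T, 4:T, 6:F. ✗
— 4 worlds.
For ¬p ∧ □¬p:
1: ¬p is F, □¬p is F. ✗
2: ¬p is F, □¬p is T. ✗
3: ¬p is F, □¬p is F. ✗
4: ¬p is F, □¬p is T. ✗
5: ¬p is F, □¬p is F. ✗
6: ¬p is F, □¬p is T. ✗
7: ¬p is F, □¬p is F. ✗
— 0 worlds.

4 and 0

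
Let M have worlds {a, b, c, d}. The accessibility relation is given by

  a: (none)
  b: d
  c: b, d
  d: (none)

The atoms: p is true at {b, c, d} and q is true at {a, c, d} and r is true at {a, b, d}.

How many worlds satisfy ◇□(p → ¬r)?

a: no successors, so ◇□(p → ¬r) fails. ✗
b: successors {d}; □(p → ¬r) there: d:T. ✓
c: successors {b, d}; □(p → ¬r) there: b:F, d:T. ✓
d: no successors, so ◇□(p → ¬r) fails. ✗
Satisfying worlds: {b, c}.

2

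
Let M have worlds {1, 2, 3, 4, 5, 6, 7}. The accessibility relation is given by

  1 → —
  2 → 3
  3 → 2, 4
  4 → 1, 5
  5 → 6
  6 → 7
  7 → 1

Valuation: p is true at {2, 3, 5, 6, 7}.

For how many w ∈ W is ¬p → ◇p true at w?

1: ¬p is T, ◇p is F. ✗
2: ¬p is F, ◇p is T. ✓
3: ¬p is F, ◇p is T. ✓
4: ¬p is T, ◇p is T. ✓
5: ¬p is F, ◇p is T. ✓
6: ¬p is F, ◇p is T. ✓
7: ¬p is F, ◇p is F. ✓
Satisfying worlds: {2, 3, 4, 5, 6, 7}.

6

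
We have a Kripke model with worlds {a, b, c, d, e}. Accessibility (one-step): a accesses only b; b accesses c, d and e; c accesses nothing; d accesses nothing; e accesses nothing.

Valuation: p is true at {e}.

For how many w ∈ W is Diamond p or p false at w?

3

a: Diamond p is F, p is F. ✗
b: Diamond p is T, p is F. ✓
c: Diamond p is F, p is F. ✗
d: Diamond p is F, p is F. ✗
e: Diamond p is F, p is T. ✓
Satisfying worlds: {b, e}.
So Diamond p or p fails at the other 3 worlds.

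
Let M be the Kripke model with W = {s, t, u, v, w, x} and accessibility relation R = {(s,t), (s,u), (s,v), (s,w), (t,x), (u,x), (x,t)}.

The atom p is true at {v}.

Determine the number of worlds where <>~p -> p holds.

2

s: <>~p is T, p is F. ✗
t: <>~p is T, p is F. ✗
u: <>~p is T, p is F. ✗
v: <>~p is F, p is T. ✓
w: <>~p is F, p is F. ✓
x: <>~p is T, p is F. ✗
Satisfying worlds: {v, w}.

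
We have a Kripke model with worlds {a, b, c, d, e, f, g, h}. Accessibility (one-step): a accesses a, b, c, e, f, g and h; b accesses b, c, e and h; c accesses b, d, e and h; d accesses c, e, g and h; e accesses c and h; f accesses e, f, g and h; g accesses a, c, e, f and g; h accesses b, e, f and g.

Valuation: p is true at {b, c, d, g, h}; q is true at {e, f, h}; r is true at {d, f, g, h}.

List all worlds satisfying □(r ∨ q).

{f}

a: successors {a, b, c, e, f, g, h}; r ∨ q there: a:F, b:F, c:F, e:T, f:T, g:T, h:T. ✗
b: successors {b, c, e, h}; r ∨ q there: b:F, c:F, e:T, h:T. ✗
c: successors {b, d, e, h}; r ∨ q there: b:F, d:T, e:T, h:T. ✗
d: successors {c, e, g, h}; r ∨ q there: c:F, e:T, g:T, h:T. ✗
e: successors {c, h}; r ∨ q there: c:F, h:T. ✗
f: successors {e, f, g, h}; r ∨ q there: e:T, f:T, g:T, h:T. ✓
g: successors {a, c, e, f, g}; r ∨ q there: a:F, c:F, e:T, f:T, g:T. ✗
h: successors {b, e, f, g}; r ∨ q there: b:F, e:T, f:T, g:T. ✗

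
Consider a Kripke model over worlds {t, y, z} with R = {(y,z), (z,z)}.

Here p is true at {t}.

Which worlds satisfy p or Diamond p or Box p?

{t}

t: p or Diamond p is T, Box p is T. ✓
y: p or Diamond p is F, Box p is F. ✗
z: p or Diamond p is F, Box p is F. ✗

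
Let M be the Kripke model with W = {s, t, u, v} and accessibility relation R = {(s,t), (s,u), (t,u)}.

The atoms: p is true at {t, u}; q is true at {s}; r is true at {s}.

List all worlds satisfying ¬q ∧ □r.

{u, v}

s: ¬q is F, □r is F. ✗
t: ¬q is T, □r is F. ✗
u: ¬q is T, □r is T. ✓
v: ¬q is T, □r is T. ✓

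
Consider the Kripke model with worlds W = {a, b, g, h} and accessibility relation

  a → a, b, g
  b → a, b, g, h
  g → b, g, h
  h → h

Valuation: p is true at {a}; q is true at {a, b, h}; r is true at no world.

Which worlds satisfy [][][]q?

{h}

a: successors {a, b, g}; [][]q there: a:F, b:F, g:F. ✗
b: successors {a, b, g, h}; [][]q there: a:F, b:F, g:F, h:T. ✗
g: successors {b, g, h}; [][]q there: b:F, g:F, h:T. ✗
h: successors {h}; [][]q there: h:T. ✓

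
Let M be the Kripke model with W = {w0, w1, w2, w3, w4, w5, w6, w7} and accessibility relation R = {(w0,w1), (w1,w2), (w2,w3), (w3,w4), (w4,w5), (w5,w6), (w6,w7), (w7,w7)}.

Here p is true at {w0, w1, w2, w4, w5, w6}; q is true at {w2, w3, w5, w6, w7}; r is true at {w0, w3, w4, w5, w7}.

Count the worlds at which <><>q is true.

w0: successors {w1}; <>q there: w1:T. ✓
w1: successors {w2}; <>q there: w2:T. ✓
w2: successors {w3}; <>q there: w3:F. ✗
w3: successors {w4}; <>q there: w4:T. ✓
w4: successors {w5}; <>q there: w5:T. ✓
w5: successors {w6}; <>q there: w6:T. ✓
w6: successors {w7}; <>q there: w7:T. ✓
w7: successors {w7}; <>q there: w7:T. ✓
Satisfying worlds: {w0, w1, w3, w4, w5, w6, w7}.

7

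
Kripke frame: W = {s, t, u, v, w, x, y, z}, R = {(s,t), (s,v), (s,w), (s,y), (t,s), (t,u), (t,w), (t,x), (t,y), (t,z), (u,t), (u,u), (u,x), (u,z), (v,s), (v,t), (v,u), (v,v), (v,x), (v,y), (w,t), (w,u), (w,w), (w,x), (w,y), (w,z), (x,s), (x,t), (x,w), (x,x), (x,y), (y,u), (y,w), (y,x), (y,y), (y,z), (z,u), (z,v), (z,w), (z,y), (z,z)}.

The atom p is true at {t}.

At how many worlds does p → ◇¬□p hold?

s: p is F, ◇¬□p is T. ✓
t: p is T, ◇¬□p is T. ✓
u: p is F, ◇¬□p is T. ✓
v: p is F, ◇¬□p is T. ✓
w: p is F, ◇¬□p is T. ✓
x: p is F, ◇¬□p is T. ✓
y: p is F, ◇¬□p is T. ✓
z: p is F, ◇¬□p is T. ✓
Satisfying worlds: {s, t, u, v, w, x, y, z}.

8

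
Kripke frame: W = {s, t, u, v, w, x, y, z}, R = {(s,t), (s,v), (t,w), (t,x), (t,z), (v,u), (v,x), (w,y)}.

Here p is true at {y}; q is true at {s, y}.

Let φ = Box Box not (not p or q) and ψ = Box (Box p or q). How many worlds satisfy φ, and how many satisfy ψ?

6 and 7

For Box Box not (not p or q):
s: successors {t, v}; Box not (not p or q) there: t:F, v:F. ✗
t: successors {w, x, z}; Box not (not p or q) there: w:F, x:T, z:T. ✗
u: no successors, so Box Box not (not p or q) holds vacuously. ✓
v: successors {u, x}; Box not (not p or q) there: u:T, x:T. ✓
w: successors {y}; Box not (not p or q) there: y:T. ✓
x: no successors, so Box Box not (not p or q) holds vacuously. ✓
y: no successors, so Box Box not (not p or q) holds vacuously. ✓
z: no successors, so Box Box not (not p or q) holds vacuously. ✓
— 6 worlds.
For Box (Box p or q):
s: successors {t, v}; Box p or q there: t:F, v:F. ✗
t: successors {w, x, z}; Box p or q there: w:T, x:T, z:T. ✓
u: no successors, so Box (Box p or q) holds vacuously. ✓
v: successors {u, x}; Box p or q there: u:T, x:T. ✓
w: successors {y}; Box p or q there: y:T. ✓
x: no successors, so Box (Box p or q) holds vacuously. ✓
y: no successors, so Box (Box p or q) holds vacuously. ✓
z: no successors, so Box (Box p or q) holds vacuously. ✓
— 7 worlds.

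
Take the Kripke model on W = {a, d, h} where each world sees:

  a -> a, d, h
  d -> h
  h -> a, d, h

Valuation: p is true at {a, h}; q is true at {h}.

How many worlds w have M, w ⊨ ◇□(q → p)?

a: successors {a, d, h}; □(q → p) there: a:T, d:T, h:T. ✓
d: successors {h}; □(q → p) there: h:T. ✓
h: successors {a, d, h}; □(q → p) there: a:T, d:T, h:T. ✓
Satisfying worlds: {a, d, h}.

3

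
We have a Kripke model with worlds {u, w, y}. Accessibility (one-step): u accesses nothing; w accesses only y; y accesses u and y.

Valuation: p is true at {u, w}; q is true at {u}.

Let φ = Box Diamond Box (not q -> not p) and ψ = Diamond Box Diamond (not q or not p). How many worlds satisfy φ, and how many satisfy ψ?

2 and 1

For Box Diamond Box (not q -> not p):
u: no successors, so Box Diamond Box (not q -> not p) holds vacuously. ✓
w: successors {y}; Diamond Box (not q -> not p) there: y:T. ✓
y: successors {u, y}; Diamond Box (not q -> not p) there: u:F, y:T. ✗
— 2 worlds.
For Diamond Box Diamond (not q or not p):
u: no successors, so Diamond Box Diamond (not q or not p) fails. ✗
w: successors {y}; Box Diamond (not q or not p) there: y:F. ✗
y: successors {u, y}; Box Diamond (not q or not p) there: u:T, y:F. ✓
— 1 world.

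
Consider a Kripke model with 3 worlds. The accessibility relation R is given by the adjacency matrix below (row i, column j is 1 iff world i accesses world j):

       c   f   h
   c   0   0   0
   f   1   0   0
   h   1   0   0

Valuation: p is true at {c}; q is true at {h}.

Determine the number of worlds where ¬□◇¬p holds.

c: □◇¬p is T. ✗
f: □◇¬p is F. ✓
h: □◇¬p is F. ✓
Satisfying worlds: {f, h}.

2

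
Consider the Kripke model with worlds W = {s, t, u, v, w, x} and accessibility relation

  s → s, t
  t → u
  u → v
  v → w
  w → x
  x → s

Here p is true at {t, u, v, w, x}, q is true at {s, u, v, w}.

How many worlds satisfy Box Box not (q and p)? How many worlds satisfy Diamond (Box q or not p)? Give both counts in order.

For Box Box not (q and p):
s: successors {s, t}; Box not (q and p) there: s:T, t:F. ✗
t: successors {u}; Box not (q and p) there: u:F. ✗
u: successors {v}; Box not (q and p) there: v:F. ✗
v: successors {w}; Box not (q and p) there: w:T. ✓
w: successors {x}; Box not (q and p) there: x:T. ✓
x: successors {s}; Box not (q and p) there: s:T. ✓
— 3 worlds.
For Diamond (Box q or not p):
s: successors {s, t}; Box q or not p there: s:T, t:T. ✓
t: successors {u}; Box q or not p there: u:T. ✓
u: successors {v}; Box q or not p there: v:T. ✓
v: successors {w}; Box q or not p there: w:F. ✗
w: successors {x}; Box q or not p there: x:T. ✓
x: successors {s}; Box q or not p there: s:T. ✓
— 5 worlds.

3 and 5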